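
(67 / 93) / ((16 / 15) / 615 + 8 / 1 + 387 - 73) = 206025/92084446 = 0.00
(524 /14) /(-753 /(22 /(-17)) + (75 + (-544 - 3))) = 0.34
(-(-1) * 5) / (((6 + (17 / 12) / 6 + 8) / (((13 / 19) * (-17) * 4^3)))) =-1018368/3895 = -261.46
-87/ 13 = -6.69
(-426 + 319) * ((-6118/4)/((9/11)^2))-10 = 244464.52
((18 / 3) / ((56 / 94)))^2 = 19881/196 = 101.43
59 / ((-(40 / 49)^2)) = -141659/1600 = -88.54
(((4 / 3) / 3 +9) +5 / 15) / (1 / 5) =440/9 = 48.89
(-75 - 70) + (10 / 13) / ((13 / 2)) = -24485/169 = -144.88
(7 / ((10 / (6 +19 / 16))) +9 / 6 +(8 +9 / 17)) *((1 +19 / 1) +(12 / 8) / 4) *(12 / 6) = 1335459/2176 = 613.72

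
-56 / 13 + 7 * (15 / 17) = 413/221 = 1.87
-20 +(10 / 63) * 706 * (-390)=-918220/21 = -43724.76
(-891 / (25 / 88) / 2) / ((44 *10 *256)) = -891/64000 = -0.01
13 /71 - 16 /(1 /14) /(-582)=11735/20661 = 0.57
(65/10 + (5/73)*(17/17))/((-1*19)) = -959/2774 = -0.35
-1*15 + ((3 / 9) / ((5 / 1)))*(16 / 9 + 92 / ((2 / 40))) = 14551/135 = 107.79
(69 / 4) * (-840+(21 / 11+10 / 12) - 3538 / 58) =-1363555/88 = -15494.94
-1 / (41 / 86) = -86/41 = -2.10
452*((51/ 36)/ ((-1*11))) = -1921/33 = -58.21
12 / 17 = 0.71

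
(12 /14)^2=36/49 = 0.73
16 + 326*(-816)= -266000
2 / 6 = 1/3 = 0.33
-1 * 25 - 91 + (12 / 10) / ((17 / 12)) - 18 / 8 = -39917/340 = -117.40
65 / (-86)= -65/86 = -0.76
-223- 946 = -1169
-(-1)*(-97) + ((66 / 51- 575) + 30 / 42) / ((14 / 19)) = -728568/833 = -874.63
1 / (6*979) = 1/5874 = 0.00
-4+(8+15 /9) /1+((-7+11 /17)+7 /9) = 14/153 = 0.09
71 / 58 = 1.22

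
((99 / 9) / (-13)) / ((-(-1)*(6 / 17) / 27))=-64.73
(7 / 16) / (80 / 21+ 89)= 147/31184 = 0.00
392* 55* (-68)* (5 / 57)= -7330400/57 = -128603.51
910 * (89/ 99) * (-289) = -236425.35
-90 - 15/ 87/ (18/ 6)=-7835/87 = -90.06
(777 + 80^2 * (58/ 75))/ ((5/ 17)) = 292043/15 = 19469.53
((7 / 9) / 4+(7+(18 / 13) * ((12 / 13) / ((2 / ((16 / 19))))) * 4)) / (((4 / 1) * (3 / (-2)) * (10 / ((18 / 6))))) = -1080481/2311920 = -0.47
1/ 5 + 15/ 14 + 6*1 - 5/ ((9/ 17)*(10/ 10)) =-1369/630 = -2.17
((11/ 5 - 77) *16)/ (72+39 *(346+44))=-2992/38205 = -0.08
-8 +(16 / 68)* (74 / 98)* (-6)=-7552/833 = -9.07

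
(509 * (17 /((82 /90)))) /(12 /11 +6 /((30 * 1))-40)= -21416175/87289 = -245.35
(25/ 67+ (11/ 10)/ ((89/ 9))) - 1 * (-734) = 43797303/59630 = 734.48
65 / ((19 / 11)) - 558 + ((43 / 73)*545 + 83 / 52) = -14262151/72124 = -197.74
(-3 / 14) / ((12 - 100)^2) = -3/108416 = 0.00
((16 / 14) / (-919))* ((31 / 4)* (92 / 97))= -5704/624001 = -0.01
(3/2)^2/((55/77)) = 63/20 = 3.15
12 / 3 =4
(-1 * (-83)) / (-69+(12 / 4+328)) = 83/262 = 0.32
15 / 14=1.07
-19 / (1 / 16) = -304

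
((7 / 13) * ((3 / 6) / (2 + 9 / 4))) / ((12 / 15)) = 35/442 = 0.08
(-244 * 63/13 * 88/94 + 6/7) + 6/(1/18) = -998.13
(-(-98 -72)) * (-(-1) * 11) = 1870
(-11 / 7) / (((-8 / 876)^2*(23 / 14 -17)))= 527571/430 = 1226.91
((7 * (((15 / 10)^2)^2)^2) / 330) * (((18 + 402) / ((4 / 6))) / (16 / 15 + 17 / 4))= 14467005/224576 = 64.42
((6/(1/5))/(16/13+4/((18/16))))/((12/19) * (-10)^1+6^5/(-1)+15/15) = -6669/8279320 = 0.00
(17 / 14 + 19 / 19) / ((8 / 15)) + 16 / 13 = 7837/1456 = 5.38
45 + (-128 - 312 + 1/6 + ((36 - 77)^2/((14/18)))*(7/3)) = 27889/6 = 4648.17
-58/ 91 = -0.64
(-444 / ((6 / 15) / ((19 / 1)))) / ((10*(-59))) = 2109/59 = 35.75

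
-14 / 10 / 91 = -1/65 = -0.02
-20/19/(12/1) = -5/57 = -0.09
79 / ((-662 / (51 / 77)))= -4029/50974 = -0.08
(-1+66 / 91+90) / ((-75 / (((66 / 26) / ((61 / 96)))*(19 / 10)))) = -16382256/1804075 = -9.08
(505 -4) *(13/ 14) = 465.21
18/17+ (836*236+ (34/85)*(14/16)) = 67081119/340 = 197297.41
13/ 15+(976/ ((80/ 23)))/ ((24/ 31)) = 43597/120 = 363.31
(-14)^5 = -537824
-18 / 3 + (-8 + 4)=-10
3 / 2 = 1.50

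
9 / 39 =3/13 = 0.23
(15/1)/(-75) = -1/5 = -0.20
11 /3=3.67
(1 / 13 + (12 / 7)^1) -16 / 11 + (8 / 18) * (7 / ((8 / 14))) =52082/9009 = 5.78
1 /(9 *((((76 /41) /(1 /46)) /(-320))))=-1640/3933 = -0.42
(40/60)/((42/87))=29/21 = 1.38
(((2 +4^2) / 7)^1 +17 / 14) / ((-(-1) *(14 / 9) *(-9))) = -53/196 = -0.27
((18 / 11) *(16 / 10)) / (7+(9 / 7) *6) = 1008/5665 = 0.18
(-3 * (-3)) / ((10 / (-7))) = -6.30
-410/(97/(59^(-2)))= -410/337657 = 0.00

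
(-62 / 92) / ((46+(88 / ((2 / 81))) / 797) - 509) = 24707/16810562 = 0.00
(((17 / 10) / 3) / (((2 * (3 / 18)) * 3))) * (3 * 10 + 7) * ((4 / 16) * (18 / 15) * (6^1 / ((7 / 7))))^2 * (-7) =-118881/250 = -475.52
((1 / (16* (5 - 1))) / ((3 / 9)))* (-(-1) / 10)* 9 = 27/640 = 0.04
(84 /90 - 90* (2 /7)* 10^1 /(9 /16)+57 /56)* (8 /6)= -54623/90 = -606.92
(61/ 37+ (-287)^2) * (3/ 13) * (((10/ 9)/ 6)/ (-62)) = -7619285/134199 = -56.78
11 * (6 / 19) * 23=79.89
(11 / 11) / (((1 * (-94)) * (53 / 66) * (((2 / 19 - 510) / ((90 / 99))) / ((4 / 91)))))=285/274510691 = 0.00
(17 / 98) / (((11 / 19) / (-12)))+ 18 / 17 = -23244/9163 = -2.54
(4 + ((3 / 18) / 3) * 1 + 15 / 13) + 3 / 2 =785/117 = 6.71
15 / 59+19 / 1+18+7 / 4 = 9205/236 = 39.00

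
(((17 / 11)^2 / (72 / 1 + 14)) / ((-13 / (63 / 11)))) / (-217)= 2601/46129798 = 0.00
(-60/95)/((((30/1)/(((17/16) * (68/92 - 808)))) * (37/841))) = 265452399/646760 = 410.43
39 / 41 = 0.95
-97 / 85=-1.14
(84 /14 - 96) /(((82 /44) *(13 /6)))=-11880/533 = -22.29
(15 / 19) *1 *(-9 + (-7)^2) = 600/19 = 31.58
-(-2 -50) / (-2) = -26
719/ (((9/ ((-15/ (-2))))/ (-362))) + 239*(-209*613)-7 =-30836868.33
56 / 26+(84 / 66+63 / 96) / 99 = 984571/453024 = 2.17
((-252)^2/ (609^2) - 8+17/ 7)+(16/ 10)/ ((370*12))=-88214138/16336425 = -5.40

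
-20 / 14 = -10/7 = -1.43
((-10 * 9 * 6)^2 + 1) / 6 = 291601/6 = 48600.17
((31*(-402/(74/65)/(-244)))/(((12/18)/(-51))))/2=-61967295/36112 = -1715.98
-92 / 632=-23/158 = -0.15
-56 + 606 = 550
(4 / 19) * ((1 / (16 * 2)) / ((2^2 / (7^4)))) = 2401/608 = 3.95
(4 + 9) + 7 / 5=72/5 = 14.40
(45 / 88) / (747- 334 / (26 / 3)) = 39/54032 = 0.00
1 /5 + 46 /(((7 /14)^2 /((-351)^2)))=113344921/5 = 22668984.20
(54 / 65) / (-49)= -54/3185 = -0.02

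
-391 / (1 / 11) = -4301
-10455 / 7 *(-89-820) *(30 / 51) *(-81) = -452818350/7 = -64688335.71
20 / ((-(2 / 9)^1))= -90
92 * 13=1196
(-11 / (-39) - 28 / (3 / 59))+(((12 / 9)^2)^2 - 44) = -622559/1053 = -591.22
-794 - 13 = -807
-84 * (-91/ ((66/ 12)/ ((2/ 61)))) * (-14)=-637.95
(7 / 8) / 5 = 7/40 = 0.18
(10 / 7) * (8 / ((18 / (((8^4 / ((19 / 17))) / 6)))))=1392640/3591 = 387.81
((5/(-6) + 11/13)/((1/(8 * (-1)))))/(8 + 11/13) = -4/345 = -0.01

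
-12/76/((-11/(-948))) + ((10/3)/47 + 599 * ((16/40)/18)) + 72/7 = 10.06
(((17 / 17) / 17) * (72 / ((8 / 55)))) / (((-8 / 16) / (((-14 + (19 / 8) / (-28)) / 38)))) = 1561725/72352 = 21.59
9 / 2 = 4.50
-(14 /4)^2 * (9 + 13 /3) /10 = -49/3 = -16.33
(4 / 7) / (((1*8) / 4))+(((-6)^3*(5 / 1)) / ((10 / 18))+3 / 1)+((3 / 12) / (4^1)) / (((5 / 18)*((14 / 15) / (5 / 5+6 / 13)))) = -2825167/1456 = -1940.36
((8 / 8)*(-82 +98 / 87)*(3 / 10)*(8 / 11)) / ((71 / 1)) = -28144/113245 = -0.25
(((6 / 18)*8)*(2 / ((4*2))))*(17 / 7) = 34/21 = 1.62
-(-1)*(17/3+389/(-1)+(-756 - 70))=-3628/3 = -1209.33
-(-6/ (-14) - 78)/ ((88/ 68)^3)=2667759/74536 = 35.79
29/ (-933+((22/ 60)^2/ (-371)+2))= -9683100/310861021 = -0.03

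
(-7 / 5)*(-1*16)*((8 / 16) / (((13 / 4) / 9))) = 2016/65 = 31.02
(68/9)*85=5780/9 = 642.22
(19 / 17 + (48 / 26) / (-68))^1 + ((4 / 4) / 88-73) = -71.90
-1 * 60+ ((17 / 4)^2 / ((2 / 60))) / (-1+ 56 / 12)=7725/88 = 87.78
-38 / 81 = -0.47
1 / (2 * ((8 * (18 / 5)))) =5/288 = 0.02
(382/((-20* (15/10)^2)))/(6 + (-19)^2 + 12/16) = -1528/66195 = -0.02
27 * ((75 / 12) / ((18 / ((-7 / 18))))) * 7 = -1225/48 = -25.52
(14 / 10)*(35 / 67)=49/67 = 0.73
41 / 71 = 0.58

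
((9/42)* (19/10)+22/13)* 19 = 72599/1820 = 39.89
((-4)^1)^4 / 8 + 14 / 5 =174/5 = 34.80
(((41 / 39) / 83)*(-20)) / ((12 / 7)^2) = -10045/116532 = -0.09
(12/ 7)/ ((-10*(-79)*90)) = 1/41475 = 0.00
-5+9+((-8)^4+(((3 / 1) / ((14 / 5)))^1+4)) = 57471/14 = 4105.07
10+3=13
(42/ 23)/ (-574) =-3/943 = 0.00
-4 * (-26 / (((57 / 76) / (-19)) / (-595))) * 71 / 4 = 83476120/3 = 27825373.33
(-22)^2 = 484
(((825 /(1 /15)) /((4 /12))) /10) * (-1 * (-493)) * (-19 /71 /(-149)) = 69549975/21158 = 3287.17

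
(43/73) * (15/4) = 645/292 = 2.21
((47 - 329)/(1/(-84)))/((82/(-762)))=-9025128/41 = -220125.07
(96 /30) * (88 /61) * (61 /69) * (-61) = -85888/345 = -248.95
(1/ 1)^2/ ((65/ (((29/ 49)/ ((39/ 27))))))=261/41405 = 0.01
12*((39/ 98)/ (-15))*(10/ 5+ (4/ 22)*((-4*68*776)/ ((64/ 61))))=31382052/2695 = 11644.55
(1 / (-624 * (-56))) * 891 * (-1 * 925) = -274725/11648 = -23.59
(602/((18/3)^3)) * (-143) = -43043/108 = -398.55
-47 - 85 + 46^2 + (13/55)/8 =1984.03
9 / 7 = 1.29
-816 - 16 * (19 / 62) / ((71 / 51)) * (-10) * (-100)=-9548016/2201 = -4338.04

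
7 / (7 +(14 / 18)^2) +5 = 521/88 = 5.92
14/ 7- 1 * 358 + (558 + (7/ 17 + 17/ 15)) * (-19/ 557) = -53275456/142035 = -375.09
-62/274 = -31/137 = -0.23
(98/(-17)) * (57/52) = -2793/442 = -6.32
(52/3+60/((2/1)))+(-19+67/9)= 322/9 = 35.78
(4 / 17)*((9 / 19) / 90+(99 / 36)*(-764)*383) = -305779538/1615 = -189337.18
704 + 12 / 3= 708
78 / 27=26/9 = 2.89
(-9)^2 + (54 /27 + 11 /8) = 84.38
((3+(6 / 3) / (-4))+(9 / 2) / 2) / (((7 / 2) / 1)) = 19/14 = 1.36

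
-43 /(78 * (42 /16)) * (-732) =153.73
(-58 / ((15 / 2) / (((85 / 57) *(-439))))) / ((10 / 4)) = 1731416/855 = 2025.05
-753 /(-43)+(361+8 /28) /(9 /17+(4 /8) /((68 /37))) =15364131/32809 = 468.29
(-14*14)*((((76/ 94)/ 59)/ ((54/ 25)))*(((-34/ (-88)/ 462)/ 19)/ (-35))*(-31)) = -2635/54356346 = 0.00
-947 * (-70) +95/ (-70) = 66288.64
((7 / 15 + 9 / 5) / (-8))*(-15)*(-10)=-85/2 = -42.50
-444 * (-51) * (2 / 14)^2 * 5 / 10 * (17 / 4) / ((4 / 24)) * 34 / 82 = 4908087/2009 = 2443.05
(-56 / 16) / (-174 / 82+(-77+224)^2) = -287/1771764 = 0.00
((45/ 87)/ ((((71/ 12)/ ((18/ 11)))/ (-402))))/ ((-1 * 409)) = 1302480/9263441 = 0.14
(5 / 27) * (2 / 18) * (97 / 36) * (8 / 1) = 970/2187 = 0.44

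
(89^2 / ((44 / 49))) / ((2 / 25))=9703225/88 = 110263.92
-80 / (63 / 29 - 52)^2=-13456/417605 = -0.03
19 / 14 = 1.36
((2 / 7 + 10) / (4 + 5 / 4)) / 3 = 32/49 = 0.65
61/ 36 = 1.69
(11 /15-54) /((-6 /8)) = 3196/45 = 71.02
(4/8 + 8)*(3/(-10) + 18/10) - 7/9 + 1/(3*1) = 443/36 = 12.31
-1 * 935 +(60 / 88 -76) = -22227/22 = -1010.32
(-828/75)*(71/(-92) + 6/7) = -33/35 = -0.94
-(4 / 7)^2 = -16/49 = -0.33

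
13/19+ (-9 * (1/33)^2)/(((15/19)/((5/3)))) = 13796/20691 = 0.67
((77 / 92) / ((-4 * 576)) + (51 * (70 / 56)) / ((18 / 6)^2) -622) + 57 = -118260557/211968 = -557.92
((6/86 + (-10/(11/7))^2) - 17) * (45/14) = 394110/5203 = 75.75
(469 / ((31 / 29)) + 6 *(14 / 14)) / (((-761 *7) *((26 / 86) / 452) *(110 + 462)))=-66991033/306989683 = -0.22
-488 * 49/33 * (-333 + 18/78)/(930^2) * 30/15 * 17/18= 146544692/278281575 = 0.53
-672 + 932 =260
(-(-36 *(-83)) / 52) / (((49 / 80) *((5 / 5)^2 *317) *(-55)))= 11952/2221219 = 0.01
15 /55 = 3/11 = 0.27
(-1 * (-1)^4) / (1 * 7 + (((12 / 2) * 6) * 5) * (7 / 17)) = -17/1379 = -0.01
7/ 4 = 1.75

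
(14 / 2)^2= 49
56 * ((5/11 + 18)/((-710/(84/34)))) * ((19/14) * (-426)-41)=2226.51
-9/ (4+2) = -3/2 = -1.50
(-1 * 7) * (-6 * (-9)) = -378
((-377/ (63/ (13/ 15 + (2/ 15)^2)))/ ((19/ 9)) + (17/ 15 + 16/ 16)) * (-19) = 11183/1575 = 7.10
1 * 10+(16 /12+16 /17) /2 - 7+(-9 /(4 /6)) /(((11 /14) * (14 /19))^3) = -65.43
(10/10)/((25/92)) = 3.68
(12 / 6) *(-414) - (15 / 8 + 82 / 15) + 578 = -30881/120 = -257.34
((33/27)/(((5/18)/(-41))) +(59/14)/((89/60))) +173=-14201/3115 = -4.56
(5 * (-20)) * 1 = -100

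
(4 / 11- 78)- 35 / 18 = -15757/198 = -79.58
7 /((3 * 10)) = 7/30 = 0.23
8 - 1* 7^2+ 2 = -39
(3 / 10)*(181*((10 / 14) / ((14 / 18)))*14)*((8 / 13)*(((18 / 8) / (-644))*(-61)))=2682963/29302 = 91.56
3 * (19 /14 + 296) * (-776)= -4845732/7 = -692247.43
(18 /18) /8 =1/8 = 0.12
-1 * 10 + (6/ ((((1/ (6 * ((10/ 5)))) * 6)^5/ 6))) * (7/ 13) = 7934/13 = 610.31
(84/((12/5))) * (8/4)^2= 140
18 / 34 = 9/17 = 0.53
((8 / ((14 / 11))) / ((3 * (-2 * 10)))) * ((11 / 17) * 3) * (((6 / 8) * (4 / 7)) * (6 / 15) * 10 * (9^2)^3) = -771652332/4165 = -185270.67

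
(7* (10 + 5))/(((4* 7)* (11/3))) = 45/44 = 1.02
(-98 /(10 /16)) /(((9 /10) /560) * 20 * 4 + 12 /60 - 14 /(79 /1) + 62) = -867104/343697 = -2.52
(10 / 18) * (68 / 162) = 170/729 = 0.23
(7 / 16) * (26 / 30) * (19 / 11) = 1729/2640 = 0.65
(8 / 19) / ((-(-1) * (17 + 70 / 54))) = 108/4693 = 0.02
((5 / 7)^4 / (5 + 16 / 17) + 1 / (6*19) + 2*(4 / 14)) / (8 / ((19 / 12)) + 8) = 17250959/360841488 = 0.05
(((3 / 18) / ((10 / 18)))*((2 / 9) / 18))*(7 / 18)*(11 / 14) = 11/9720 = 0.00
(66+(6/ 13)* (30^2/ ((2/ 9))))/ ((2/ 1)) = 12579/13 = 967.62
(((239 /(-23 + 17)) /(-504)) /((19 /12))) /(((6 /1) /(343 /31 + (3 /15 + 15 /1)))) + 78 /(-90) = -962053/1484280 = -0.65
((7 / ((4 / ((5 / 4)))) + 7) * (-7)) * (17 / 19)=-17493/304 = -57.54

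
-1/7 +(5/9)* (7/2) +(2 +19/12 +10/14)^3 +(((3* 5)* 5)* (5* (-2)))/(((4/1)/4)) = -396414311/592704 = -668.82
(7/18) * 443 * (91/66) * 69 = 6490393/396 = 16389.88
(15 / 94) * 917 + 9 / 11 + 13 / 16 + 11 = 1314921/8272 = 158.96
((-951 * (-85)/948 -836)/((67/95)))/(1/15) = -338054175/21172 = -15967.04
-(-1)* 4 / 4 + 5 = 6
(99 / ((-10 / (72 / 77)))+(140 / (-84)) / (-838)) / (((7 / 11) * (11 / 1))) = -814361/615930 = -1.32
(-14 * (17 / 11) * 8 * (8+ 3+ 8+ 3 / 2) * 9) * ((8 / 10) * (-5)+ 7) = -95805.82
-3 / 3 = -1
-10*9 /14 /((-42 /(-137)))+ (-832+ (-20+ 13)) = -84277/98 = -859.97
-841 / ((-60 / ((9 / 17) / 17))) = 2523/5780 = 0.44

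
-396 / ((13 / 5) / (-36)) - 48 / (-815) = 58093824/10595 = 5483.14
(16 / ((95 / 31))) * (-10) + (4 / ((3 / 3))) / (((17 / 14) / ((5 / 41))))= -686104/13243 = -51.81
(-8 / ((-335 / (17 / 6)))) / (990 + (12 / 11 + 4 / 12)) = 748/10960195 = 0.00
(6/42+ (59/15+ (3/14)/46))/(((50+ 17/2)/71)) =2798891/565110 = 4.95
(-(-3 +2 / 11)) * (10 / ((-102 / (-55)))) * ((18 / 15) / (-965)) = -62/3281 = -0.02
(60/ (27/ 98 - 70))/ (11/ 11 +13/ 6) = -35280/129827 = -0.27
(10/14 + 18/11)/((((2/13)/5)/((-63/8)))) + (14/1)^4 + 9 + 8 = 6658323/176 = 37831.38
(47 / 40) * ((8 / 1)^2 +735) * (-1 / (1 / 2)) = -37553/20 = -1877.65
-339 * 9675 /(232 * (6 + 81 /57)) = -20772225/10904 = -1905.01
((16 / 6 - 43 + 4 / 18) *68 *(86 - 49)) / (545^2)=-908276/2673225 = -0.34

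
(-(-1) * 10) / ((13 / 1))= 10/13 = 0.77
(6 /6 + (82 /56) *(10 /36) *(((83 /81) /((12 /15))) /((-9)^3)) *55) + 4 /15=730542007/595213920 = 1.23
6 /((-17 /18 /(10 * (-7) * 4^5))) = 7741440/17 = 455378.82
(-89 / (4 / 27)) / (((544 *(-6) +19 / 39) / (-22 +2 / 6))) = -2030535/509108 = -3.99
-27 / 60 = -9/20 = -0.45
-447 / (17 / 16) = -7152/17 = -420.71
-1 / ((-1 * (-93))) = -1/93 = -0.01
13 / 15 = 0.87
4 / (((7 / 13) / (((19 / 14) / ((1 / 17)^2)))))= 142766/49 = 2913.59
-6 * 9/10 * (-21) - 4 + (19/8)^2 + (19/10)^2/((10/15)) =192729/1600 = 120.46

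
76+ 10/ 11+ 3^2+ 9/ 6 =1923/22 = 87.41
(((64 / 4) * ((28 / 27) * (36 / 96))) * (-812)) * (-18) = 90944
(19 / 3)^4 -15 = 129106/81 = 1593.90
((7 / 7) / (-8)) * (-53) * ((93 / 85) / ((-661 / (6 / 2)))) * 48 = -88722/56185 = -1.58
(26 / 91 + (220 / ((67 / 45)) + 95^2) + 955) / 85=4750054/39865 = 119.15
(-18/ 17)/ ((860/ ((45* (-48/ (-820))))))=-486/149855 = 0.00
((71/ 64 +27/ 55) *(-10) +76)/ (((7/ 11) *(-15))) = -3017/480 = -6.29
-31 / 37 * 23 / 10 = -713/370 = -1.93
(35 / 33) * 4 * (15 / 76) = 175/209 = 0.84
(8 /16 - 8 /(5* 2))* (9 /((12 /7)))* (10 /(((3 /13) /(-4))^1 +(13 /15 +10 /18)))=-36855/3193 = -11.54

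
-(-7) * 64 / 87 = 448/87 = 5.15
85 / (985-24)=0.09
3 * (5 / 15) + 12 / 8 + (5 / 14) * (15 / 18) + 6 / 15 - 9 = -2437/420 = -5.80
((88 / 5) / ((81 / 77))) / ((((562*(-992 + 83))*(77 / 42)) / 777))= -159544/11494305 = -0.01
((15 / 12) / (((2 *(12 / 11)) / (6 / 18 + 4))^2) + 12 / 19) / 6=2191487/2363904 = 0.93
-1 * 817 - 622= -1439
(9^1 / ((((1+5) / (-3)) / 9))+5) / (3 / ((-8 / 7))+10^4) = -284/79979 = 0.00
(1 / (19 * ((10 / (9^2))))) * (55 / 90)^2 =121/760 = 0.16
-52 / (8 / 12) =-78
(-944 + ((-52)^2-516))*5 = 6220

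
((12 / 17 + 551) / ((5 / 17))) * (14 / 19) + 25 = 133681/95 = 1407.17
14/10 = 7/5 = 1.40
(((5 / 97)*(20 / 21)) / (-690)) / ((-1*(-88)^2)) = 5/544221216 = 0.00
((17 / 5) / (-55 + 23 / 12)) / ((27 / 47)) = -3196/28665 = -0.11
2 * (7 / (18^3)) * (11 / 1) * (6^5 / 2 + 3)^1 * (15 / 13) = 118.55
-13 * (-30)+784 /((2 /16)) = 6662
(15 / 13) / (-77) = -15/1001 = -0.01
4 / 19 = 0.21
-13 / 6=-2.17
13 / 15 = 0.87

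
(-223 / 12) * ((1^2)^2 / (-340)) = 223/4080 = 0.05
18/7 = 2.57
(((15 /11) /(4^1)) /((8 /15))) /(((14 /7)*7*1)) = 225/4928 = 0.05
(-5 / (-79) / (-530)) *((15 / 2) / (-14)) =15/234472 = 0.00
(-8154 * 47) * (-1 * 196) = 75114648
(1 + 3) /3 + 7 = 25/3 = 8.33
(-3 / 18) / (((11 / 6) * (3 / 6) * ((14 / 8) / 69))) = -552/77 = -7.17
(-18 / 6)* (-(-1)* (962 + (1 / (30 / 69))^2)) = -290187/100 = -2901.87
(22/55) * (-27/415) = -54/2075 = -0.03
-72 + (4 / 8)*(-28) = -86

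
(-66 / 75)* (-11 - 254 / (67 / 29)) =106.43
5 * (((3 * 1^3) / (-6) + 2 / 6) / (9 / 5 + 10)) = -25/354 = -0.07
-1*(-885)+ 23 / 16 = 14183/16 = 886.44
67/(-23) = -67/23 = -2.91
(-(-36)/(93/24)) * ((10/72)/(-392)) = -5/1519 = 0.00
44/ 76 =11/19 = 0.58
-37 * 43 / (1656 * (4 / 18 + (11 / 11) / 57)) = -30229/7544 = -4.01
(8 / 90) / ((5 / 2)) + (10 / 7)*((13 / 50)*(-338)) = -197674/1575 = -125.51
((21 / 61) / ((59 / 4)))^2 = 7056/12952801 = 0.00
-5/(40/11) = -11/8 = -1.38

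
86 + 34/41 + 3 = 3683/41 = 89.83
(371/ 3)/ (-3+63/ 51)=-6307/90 = -70.08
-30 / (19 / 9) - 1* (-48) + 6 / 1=756/19 = 39.79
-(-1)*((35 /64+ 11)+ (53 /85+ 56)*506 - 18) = 28645.05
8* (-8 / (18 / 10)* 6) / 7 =-30.48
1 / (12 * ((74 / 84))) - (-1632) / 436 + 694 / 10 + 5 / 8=11915533/161320 = 73.86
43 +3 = 46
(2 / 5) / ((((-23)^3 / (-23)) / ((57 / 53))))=114/140185 = 0.00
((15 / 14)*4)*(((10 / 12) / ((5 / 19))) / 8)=95/56 = 1.70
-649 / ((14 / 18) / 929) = -775184.14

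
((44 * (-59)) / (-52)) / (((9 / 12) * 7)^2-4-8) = 10384/3237 = 3.21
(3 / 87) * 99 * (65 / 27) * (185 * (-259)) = -393784.20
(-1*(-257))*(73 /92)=18761/92 = 203.92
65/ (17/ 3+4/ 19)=741/67 = 11.06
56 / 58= 28/29 = 0.97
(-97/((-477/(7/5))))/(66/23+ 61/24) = 124936/2374665 = 0.05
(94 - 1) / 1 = 93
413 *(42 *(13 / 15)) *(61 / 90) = 10189.17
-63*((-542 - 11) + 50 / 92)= 1601019/46 = 34804.76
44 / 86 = 22/43 = 0.51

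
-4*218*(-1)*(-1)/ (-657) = 872/657 = 1.33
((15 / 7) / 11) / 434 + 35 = 1169645/33418 = 35.00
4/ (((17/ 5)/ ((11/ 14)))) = 110/119 = 0.92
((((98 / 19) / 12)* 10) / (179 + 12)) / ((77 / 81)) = 945/39919 = 0.02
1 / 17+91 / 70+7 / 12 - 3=-1079/1020 = -1.06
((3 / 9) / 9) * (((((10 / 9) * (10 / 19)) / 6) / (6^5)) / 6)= 25/323116128 = 0.00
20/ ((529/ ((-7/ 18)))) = -0.01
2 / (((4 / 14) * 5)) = 7/5 = 1.40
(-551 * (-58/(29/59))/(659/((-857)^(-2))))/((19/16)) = 54752/484001891 = 0.00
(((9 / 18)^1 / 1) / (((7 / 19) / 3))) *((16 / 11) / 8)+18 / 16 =1.87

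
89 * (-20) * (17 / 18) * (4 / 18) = -30260/81 = -373.58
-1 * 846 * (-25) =21150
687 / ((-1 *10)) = -687/10 = -68.70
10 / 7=1.43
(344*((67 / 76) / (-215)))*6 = -8.46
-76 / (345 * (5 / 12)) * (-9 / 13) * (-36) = -98496/7475 = -13.18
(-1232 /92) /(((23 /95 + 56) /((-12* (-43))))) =-5032720/40963 = -122.86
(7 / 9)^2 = 49/81 = 0.60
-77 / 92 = -0.84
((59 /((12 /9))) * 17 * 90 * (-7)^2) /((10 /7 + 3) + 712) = 9261/2 = 4630.50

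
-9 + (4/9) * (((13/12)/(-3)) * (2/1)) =-755/81 = -9.32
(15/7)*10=150/7 = 21.43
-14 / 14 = -1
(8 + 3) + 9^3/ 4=773/4 = 193.25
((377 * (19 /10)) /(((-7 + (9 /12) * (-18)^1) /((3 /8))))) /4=-21489/6560 = -3.28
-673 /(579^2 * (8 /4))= -673/670482 = 0.00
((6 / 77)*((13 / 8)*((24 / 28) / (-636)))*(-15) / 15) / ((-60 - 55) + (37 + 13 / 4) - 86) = -39/36737162 = 0.00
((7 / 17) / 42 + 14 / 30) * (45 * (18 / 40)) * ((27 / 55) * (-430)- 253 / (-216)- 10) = -2121.90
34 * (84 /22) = 1428/11 = 129.82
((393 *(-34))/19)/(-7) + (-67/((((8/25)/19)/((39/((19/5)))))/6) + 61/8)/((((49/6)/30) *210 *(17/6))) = -312845727/221578 = -1411.90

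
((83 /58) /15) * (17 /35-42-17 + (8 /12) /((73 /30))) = -6175366/1111425 = -5.56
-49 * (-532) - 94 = 25974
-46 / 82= -23/41 = -0.56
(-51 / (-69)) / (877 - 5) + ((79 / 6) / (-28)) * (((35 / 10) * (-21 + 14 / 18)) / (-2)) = -18021905/1083024 = -16.64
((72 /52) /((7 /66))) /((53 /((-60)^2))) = 4276800/4823 = 886.75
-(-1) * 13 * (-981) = -12753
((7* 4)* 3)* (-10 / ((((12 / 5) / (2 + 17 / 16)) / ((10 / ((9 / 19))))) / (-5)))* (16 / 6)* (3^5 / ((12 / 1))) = 12219375/2 = 6109687.50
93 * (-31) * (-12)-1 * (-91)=34687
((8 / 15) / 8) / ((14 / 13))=13/210 = 0.06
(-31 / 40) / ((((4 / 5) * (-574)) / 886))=13733/9184 = 1.50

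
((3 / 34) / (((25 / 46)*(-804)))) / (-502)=23/57177800 = 0.00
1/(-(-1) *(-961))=-1/961 = 0.00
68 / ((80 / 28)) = 119/5 = 23.80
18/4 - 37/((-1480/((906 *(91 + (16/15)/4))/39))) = 224269/3900 = 57.50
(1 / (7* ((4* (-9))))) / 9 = -1/2268 = 0.00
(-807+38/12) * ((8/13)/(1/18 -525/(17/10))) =151368/94483 = 1.60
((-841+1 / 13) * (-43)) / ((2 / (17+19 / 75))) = 311937.61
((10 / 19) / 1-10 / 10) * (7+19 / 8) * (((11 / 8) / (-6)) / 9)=275/2432 = 0.11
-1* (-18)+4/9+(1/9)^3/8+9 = 160057/5832 = 27.44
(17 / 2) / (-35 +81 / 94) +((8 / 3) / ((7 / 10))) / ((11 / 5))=1099031/741279 = 1.48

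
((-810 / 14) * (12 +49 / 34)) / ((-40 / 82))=1517697/952 = 1594.22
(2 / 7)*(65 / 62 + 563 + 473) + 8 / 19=1223379/4123 = 296.72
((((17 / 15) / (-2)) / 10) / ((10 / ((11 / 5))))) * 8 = -0.10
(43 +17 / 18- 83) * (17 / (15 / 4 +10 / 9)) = -23902/175 = -136.58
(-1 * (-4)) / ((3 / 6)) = 8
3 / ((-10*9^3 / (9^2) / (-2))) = 1/15 = 0.07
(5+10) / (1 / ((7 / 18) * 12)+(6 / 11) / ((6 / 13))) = 462/43 = 10.74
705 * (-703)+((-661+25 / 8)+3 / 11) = -43671989/88 = -496272.60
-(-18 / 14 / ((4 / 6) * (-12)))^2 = -81/3136 = -0.03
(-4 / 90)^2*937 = 1.85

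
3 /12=1/4 = 0.25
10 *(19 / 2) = 95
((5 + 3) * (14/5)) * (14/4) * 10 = 784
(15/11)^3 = 3375/1331 = 2.54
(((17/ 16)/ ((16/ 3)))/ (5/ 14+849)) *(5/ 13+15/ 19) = 51765/187972928 = 0.00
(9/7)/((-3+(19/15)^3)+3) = 30375/48013 = 0.63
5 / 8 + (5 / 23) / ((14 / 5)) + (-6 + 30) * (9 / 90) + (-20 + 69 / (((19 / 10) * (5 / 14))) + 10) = 11598119/122360 = 94.79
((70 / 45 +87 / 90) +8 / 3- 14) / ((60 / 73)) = -10.72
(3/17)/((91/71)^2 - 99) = -15123/8343226 = 0.00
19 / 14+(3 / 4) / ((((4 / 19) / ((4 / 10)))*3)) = 513/280 = 1.83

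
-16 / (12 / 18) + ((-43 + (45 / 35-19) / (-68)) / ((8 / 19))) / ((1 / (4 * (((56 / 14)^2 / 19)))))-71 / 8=-356801/952 = -374.79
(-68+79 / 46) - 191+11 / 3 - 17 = -270.62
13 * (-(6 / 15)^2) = -2.08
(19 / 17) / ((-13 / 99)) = -1881/221 = -8.51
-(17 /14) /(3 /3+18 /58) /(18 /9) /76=-493/80864 = -0.01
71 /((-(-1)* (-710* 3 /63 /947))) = -19887/10 = -1988.70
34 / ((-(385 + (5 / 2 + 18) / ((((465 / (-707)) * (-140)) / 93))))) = -400/4773 = -0.08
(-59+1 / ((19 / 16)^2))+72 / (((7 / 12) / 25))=7650299/2527 = 3027.42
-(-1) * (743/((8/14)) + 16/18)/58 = 46841/2088 = 22.43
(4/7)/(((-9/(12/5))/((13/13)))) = -16/105 = -0.15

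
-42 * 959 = -40278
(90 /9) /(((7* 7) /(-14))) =-20/7 = -2.86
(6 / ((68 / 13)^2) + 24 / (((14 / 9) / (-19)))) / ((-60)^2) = -63209/776832 = -0.08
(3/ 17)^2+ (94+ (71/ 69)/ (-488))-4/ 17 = 93.79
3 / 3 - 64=-63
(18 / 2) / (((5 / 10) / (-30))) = -540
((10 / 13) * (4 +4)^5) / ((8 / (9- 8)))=40960/13 = 3150.77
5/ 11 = 0.45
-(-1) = 1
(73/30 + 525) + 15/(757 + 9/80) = 958419287/1817070 = 527.45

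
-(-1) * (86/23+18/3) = 224/23 = 9.74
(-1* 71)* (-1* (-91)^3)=-53503541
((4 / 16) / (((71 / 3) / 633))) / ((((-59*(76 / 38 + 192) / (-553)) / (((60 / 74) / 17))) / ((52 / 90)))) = 4550637/511166914 = 0.01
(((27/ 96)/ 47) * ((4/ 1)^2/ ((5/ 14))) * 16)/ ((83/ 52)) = 52416/19505 = 2.69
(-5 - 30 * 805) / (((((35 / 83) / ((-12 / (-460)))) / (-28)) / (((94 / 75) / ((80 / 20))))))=37691462/2875 = 13110.07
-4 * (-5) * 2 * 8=320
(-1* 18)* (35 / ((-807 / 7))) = 1470/269 = 5.46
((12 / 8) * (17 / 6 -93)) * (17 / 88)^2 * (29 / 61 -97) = 3596027/7381 = 487.20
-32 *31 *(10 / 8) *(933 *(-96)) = 111064320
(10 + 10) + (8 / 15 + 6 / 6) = 323/15 = 21.53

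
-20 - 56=-76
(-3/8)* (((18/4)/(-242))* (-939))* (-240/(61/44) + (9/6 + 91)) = 249346755/472384 = 527.85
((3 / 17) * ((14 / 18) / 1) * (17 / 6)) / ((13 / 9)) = 7/26 = 0.27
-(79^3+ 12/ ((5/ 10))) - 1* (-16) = -493047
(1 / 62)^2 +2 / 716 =2101/688076 = 0.00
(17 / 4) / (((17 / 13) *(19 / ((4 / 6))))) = 0.11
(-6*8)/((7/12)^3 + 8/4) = -82944/3799 = -21.83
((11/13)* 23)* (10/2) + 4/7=8907/91 = 97.88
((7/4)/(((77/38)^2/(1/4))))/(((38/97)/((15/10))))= 5529/13552 = 0.41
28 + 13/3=97/3 = 32.33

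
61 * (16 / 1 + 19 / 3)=4087/3 = 1362.33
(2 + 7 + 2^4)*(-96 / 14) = -1200/7 = -171.43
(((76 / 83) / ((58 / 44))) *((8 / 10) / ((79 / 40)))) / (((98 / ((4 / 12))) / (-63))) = -80256/1331071 = -0.06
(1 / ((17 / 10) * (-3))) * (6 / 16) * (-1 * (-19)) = -95/68 = -1.40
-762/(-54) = 127/9 = 14.11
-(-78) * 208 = 16224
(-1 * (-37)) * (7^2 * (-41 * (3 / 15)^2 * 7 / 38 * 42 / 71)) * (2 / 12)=-3642317/67450 = -54.00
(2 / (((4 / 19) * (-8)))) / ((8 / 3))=-57/128 = -0.45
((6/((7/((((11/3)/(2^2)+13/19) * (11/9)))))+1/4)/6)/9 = 9227/258552 = 0.04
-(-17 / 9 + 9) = -64/9 = -7.11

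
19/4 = 4.75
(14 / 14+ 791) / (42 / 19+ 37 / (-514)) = 370.35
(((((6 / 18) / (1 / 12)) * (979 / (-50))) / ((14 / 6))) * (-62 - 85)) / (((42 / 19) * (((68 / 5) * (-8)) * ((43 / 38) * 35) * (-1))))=1060257/2046800 = 0.52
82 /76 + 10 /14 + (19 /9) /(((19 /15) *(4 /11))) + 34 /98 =75115/11172 = 6.72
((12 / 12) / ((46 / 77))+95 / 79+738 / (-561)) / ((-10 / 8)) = -2121494/1698895 = -1.25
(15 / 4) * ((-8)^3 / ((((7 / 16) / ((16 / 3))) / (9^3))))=-119439360/7 = -17062765.71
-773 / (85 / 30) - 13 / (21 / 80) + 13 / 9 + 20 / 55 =-3776273/11781 = -320.54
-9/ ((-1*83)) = 9/83 = 0.11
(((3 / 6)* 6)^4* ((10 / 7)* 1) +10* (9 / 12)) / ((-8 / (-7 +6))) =1725/112 = 15.40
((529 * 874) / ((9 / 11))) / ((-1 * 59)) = -5085806/531 = -9577.79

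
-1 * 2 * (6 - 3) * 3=-18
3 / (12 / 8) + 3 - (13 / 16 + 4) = 0.19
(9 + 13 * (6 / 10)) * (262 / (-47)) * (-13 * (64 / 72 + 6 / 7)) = 299728/141 = 2125.73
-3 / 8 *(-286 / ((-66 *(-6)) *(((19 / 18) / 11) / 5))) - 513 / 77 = 87189/11704 = 7.45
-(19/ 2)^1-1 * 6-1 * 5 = -41/2 = -20.50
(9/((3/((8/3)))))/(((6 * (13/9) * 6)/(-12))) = -1.85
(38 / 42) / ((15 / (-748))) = -14212/315 = -45.12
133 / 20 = 6.65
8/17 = 0.47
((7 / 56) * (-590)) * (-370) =54575/2 = 27287.50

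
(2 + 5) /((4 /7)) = 49/4 = 12.25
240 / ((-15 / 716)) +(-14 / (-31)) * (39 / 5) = -1775134/155 = -11452.48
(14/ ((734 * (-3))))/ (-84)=1/13212 = 0.00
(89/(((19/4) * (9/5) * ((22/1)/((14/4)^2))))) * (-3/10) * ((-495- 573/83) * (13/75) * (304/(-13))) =-242227384/68475 = -3537.46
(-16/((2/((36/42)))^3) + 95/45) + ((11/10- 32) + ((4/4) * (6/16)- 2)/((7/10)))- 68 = -6196831/61740 = -100.37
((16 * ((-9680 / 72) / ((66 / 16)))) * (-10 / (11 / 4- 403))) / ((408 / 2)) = -140800/2204577 = -0.06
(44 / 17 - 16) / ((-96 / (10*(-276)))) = -6555/17 = -385.59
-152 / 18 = -76/9 = -8.44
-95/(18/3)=-95/6 = -15.83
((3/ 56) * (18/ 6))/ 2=9/112 = 0.08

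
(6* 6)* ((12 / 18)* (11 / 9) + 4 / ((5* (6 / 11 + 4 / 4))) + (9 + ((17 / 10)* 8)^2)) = 8963924/1275 = 7030.53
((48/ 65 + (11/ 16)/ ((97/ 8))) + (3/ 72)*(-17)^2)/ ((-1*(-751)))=0.02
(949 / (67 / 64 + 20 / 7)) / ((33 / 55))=2125760/5247 = 405.14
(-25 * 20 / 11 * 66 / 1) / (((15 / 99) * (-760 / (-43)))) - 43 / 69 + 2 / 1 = -1466860/1311 = -1118.89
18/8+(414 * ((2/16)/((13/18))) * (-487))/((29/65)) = -9072549/116 = -78211.63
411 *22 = 9042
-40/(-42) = 20/21 = 0.95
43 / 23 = 1.87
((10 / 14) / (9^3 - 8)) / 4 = 5/20188 = 0.00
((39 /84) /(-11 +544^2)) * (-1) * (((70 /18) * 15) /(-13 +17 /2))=13/639198 = 0.00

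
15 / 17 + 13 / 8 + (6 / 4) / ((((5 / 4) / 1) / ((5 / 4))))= 4.01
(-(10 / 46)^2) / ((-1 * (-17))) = -25/8993 = 0.00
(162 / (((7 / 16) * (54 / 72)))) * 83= 40978.29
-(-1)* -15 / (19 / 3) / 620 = -9/2356 = 0.00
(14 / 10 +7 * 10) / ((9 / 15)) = 119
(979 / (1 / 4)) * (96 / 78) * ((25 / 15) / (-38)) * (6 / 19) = -313280/4693 = -66.75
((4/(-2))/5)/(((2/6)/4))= -24/5 = -4.80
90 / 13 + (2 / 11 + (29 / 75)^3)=432112627/60328125 = 7.16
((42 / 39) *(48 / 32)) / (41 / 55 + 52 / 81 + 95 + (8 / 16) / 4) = 748440/44716139 = 0.02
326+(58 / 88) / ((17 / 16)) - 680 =-66082/187 = -353.38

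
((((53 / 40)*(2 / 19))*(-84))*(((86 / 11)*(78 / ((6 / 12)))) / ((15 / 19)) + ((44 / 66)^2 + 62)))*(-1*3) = 295175762/5225 = 56492.97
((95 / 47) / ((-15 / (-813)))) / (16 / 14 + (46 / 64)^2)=36908032/559065 = 66.02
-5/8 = -0.62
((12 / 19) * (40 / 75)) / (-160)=-1/475 = 0.00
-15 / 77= -0.19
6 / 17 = 0.35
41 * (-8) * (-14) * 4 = 18368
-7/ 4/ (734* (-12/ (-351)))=-819/11744 = -0.07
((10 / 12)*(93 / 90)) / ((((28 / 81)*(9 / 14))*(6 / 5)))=155/48 = 3.23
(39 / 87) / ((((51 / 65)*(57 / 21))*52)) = 455/112404 = 0.00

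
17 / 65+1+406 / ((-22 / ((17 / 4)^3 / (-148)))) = 73370779/6772480 = 10.83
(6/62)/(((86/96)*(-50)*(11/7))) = -504/366575 = 0.00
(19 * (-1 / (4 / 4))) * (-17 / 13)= 24.85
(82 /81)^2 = 6724/6561 = 1.02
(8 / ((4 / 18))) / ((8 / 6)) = 27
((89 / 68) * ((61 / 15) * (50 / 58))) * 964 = 6541945/1479 = 4423.22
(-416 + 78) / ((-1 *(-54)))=-169/27 = -6.26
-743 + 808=65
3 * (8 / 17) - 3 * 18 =-894/17 = -52.59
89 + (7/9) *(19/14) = 1621/18 = 90.06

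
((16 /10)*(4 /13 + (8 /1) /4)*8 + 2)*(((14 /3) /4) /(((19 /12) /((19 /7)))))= 820/13 = 63.08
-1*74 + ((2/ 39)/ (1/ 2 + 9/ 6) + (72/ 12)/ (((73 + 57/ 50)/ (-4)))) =-10741495/144573 = -74.30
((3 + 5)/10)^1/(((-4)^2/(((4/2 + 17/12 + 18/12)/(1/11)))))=649/240 = 2.70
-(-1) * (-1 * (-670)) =670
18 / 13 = 1.38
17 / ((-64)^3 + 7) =-17/262137 = 0.00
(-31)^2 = 961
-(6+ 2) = -8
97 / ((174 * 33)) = 97/5742 = 0.02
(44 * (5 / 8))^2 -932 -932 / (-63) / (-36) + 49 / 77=-4378987/24948 = -175.52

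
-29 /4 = -7.25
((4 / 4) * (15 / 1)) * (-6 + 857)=12765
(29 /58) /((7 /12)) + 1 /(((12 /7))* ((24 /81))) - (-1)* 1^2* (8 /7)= 127/32 = 3.97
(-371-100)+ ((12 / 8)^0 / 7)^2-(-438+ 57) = -4409/49 = -89.98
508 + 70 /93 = 508.75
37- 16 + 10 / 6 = 68/3 = 22.67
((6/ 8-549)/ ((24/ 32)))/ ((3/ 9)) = -2193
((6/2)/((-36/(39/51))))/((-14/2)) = 13/1428 = 0.01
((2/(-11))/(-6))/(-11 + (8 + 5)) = 1/66 = 0.02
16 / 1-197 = -181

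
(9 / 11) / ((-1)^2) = 0.82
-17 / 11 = -1.55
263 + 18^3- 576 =5519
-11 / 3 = -3.67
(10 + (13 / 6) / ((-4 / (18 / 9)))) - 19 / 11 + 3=10.19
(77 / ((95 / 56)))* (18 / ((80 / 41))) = 418.72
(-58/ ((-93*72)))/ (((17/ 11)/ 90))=1595/3162 = 0.50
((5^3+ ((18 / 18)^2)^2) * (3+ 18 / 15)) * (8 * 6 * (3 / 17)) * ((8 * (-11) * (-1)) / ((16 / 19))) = 39817008/85 = 468435.39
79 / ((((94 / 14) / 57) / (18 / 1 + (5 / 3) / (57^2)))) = 2064349/171 = 12072.22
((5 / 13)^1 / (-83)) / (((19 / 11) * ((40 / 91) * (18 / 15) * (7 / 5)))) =-275/75696 = 0.00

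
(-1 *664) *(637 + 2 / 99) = -41875160/99 = -422981.41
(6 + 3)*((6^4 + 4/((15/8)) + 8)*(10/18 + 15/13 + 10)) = 5368208/39 = 137646.36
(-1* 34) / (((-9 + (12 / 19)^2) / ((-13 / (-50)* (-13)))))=-13.36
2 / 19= 0.11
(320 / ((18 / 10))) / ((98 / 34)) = 27200/441 = 61.68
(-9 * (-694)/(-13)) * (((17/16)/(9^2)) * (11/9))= -64889/8424 = -7.70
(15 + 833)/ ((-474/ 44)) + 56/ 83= -1535176/19671 = -78.04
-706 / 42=-353/21 = -16.81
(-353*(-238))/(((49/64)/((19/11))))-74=14588734/77 = 189464.08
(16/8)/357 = 2/357 = 0.01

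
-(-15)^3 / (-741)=-1125/247 = -4.55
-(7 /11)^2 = -49/121 = -0.40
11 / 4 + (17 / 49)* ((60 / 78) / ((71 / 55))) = 534897/180908 = 2.96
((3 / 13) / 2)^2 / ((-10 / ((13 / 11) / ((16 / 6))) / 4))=-27/11440 = 0.00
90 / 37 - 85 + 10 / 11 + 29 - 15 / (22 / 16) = -63.57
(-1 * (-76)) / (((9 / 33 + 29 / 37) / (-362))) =-5598692/215 = -26040.43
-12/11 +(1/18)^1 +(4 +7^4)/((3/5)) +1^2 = 793643/198 = 4008.30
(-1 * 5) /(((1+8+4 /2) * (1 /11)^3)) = -605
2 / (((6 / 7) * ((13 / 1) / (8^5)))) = 229376/39 = 5881.44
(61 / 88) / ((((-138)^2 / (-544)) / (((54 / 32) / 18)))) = -1037/558624 = 0.00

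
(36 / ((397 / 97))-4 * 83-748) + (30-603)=-1644.20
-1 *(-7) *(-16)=-112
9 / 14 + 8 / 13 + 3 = 775/182 = 4.26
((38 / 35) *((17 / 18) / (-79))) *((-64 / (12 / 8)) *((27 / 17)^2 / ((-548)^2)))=4104/882236845 = 0.00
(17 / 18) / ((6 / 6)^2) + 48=881/18 = 48.94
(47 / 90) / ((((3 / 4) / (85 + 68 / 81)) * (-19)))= -653582/207765 = -3.15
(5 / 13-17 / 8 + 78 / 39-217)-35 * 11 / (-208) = -44697/208 = -214.89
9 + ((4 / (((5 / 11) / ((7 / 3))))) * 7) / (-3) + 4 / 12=-1736/45 = -38.58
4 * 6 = 24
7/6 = 1.17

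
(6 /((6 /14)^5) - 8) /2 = 16483/81 = 203.49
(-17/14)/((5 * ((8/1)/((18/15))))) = -51/1400 = -0.04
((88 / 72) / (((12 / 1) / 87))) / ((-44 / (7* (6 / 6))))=-203/144 = -1.41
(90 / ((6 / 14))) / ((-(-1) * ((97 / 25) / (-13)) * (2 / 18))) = -614250/97 = -6332.47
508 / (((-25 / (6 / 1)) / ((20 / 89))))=-12192/445 = -27.40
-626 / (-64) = 313/32 = 9.78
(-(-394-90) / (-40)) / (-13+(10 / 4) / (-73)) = 803/865 = 0.93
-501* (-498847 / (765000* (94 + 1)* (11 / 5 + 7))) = 3622063/9690000 = 0.37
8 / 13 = 0.62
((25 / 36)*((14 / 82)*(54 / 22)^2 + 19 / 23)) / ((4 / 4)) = 1322675/1026927 = 1.29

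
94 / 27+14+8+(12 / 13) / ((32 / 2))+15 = 56917/1404 = 40.54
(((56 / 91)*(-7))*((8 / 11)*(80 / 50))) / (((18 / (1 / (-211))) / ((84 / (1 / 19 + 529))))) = 34048/162481605 = 0.00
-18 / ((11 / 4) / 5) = -360/11 = -32.73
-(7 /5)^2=-1.96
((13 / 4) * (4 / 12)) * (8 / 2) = 13/3 = 4.33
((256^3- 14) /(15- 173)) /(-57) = 1862.89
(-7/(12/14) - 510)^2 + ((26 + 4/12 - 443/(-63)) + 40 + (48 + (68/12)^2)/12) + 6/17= 862938185/3213 = 268577.09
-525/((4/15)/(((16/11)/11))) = -31500/121 = -260.33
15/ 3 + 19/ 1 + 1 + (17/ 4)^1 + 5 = 137/4 = 34.25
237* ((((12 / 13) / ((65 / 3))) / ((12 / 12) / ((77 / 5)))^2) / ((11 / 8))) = 36789984/21125 = 1741.54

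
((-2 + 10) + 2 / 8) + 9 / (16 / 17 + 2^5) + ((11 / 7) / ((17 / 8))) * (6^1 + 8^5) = 230810101/9520 = 24244.76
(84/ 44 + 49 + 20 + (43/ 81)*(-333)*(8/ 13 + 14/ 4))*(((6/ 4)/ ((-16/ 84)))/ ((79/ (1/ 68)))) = 11830609/12291136 = 0.96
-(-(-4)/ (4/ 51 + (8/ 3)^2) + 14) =-14.56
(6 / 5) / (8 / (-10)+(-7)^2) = 6/241 = 0.02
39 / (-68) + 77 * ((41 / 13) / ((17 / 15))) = 188913/884 = 213.70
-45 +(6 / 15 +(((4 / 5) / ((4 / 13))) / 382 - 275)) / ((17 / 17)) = -610423/1910 = -319.59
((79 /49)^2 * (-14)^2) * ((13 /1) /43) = 154.03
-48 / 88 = -6/11 = -0.55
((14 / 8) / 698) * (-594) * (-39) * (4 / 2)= 81081/698 = 116.16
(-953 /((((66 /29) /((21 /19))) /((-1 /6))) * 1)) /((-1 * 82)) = -193459/205656 = -0.94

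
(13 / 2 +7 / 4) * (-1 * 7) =-231/4 = -57.75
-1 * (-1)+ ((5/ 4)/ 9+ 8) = 9.14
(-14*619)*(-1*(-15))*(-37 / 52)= 2404815/26 = 92492.88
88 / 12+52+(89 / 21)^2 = 34087/441 = 77.29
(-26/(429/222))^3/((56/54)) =-21882096/9317 = -2348.62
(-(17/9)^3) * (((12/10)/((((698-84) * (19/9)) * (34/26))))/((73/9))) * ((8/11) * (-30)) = 60112/4683899 = 0.01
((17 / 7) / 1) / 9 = 17/63 = 0.27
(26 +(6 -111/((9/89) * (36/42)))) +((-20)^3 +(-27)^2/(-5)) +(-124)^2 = 538343/90 = 5981.59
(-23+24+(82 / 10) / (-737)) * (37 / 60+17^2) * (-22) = -31660894/5025 = -6300.68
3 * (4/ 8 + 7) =45/2 = 22.50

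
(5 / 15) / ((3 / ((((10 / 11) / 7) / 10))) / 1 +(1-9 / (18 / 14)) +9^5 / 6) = 2/60399 = 0.00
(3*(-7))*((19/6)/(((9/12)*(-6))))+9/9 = 142/9 = 15.78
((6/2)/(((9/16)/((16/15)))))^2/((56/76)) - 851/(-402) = 87448303/1899450 = 46.04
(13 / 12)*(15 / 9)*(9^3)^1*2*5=26325/2 = 13162.50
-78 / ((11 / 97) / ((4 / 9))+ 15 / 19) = -191672/2567 = -74.67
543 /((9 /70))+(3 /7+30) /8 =710159/168 = 4227.14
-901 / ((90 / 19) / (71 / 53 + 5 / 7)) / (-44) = 41021/4620 = 8.88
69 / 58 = 1.19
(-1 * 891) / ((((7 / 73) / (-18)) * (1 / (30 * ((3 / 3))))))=35123220/7 = 5017602.86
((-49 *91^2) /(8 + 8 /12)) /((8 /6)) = -280917/8 = -35114.62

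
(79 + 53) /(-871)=-132/871 = -0.15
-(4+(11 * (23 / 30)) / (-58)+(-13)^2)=-300767/1740 = -172.85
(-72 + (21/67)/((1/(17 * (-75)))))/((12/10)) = -52665/134 = -393.02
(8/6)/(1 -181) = -1/135 = -0.01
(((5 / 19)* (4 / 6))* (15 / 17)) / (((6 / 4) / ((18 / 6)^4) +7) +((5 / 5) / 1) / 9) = 540/24871 = 0.02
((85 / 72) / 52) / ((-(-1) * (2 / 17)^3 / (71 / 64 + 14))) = 210.66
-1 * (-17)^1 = 17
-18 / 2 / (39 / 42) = -126/13 = -9.69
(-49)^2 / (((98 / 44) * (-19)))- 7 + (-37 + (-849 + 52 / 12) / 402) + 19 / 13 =-15099112/148941 = -101.38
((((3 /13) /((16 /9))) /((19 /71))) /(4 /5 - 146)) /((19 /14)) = -22365/9085648 = 0.00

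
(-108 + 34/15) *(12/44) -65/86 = -29.59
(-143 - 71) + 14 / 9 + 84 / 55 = -104404/495 = -210.92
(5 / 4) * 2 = 5/2 = 2.50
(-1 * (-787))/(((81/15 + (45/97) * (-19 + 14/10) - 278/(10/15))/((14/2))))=-2671865/203586 = -13.12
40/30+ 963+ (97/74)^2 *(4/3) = 3969926/4107 = 966.62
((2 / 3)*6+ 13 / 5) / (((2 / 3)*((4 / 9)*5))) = 891/200 = 4.46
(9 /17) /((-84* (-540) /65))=13/17136 = 0.00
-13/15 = -0.87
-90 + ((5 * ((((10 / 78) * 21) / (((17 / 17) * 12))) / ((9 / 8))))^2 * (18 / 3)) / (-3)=-11333090/123201 = -91.99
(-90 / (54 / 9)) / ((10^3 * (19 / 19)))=-3/200 = -0.02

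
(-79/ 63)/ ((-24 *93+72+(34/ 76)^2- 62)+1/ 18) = 1444/2558437 = 0.00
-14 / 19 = -0.74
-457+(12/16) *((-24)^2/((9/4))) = -265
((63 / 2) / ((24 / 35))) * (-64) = -2940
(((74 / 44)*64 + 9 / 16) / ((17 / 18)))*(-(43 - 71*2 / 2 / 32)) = -223660035/47872 = -4672.04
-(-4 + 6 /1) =-2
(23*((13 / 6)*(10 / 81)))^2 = 2235025/59049 = 37.85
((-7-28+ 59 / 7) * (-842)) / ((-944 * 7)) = -39153/11564 = -3.39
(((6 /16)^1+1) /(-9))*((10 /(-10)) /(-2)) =-0.08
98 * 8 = 784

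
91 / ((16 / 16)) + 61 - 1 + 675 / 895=27164/179 = 151.75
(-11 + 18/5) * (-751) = 27787/5 = 5557.40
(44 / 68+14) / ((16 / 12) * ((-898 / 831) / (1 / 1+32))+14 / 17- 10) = -20484981/12895028 = -1.59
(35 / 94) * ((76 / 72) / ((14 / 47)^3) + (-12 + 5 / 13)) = 90930445/8622432 = 10.55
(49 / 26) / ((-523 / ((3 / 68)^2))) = -441/62877152 = 0.00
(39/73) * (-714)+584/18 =-229298/657 = -349.01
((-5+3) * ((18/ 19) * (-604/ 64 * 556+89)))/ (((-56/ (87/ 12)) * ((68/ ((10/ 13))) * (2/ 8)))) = -26926065/470288 = -57.25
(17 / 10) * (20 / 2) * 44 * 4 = 2992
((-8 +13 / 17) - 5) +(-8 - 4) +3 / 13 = -24.00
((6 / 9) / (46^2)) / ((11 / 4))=2/17457 = 0.00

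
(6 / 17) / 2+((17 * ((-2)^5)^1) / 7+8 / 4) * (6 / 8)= -13473/238 = -56.61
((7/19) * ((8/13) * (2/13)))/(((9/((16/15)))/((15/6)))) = 896/86697 = 0.01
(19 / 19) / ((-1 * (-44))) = 1/44 = 0.02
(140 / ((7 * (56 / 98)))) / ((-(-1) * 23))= 35/23 = 1.52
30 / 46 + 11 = 268/23 = 11.65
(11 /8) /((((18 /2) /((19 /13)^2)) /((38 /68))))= 75449/413712 = 0.18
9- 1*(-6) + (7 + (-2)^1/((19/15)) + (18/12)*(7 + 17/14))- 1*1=16887/532 = 31.74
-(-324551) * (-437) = -141828787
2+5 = 7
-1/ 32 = -0.03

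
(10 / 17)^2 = 0.35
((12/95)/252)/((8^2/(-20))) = -1/6384 = 0.00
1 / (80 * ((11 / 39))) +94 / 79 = 85801/69520 = 1.23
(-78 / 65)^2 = 36/25 = 1.44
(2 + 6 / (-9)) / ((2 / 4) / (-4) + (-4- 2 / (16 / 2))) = -32/105 = -0.30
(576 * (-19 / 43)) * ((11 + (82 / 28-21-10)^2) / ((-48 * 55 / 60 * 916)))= 26779455/5307533 = 5.05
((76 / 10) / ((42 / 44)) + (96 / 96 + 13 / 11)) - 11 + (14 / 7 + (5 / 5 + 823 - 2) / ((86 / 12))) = 5753263/49665 = 115.84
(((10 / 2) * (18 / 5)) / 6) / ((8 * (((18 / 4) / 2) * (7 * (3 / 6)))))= 0.05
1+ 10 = 11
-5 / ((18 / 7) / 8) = -140/9 = -15.56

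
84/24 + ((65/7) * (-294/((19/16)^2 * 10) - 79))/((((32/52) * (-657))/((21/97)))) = 245182607/61349784 = 4.00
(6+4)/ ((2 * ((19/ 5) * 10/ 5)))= 25/38 = 0.66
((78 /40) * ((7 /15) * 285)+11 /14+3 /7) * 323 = 11782717/140 = 84162.26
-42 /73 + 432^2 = 186623.42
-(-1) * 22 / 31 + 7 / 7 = 53/31 = 1.71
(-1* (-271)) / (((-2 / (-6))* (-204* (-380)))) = 271/25840 = 0.01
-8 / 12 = -2/3 = -0.67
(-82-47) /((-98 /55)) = 7095/98 = 72.40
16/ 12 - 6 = -14/3 = -4.67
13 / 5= 2.60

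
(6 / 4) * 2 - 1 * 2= 1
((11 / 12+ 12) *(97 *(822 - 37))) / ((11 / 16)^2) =755358400/363 = 2080877.13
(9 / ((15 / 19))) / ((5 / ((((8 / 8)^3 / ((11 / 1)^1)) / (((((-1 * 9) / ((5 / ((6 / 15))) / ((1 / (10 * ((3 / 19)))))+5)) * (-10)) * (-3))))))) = -47/2475 = -0.02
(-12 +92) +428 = 508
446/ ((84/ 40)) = 4460/21 = 212.38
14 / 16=7/8 = 0.88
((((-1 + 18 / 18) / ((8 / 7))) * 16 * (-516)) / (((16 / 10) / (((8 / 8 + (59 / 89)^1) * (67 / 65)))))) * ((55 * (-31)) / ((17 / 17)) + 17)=0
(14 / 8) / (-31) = -7/124 = -0.06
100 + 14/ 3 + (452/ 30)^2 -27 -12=65851/225 = 292.67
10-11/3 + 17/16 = 355/48 = 7.40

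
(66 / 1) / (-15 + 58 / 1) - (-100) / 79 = 9514/3397 = 2.80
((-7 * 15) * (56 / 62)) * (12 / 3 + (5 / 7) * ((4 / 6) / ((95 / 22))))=-229600/589 = -389.81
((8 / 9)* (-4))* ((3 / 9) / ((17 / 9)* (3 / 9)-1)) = 16/5 = 3.20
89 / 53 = 1.68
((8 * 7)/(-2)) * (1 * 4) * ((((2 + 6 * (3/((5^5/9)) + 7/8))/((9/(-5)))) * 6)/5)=5111288/9375 = 545.20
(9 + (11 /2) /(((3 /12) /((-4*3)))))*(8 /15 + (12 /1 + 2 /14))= -22627/7 = -3232.43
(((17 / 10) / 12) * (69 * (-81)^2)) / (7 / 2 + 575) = 2565351/23140 = 110.86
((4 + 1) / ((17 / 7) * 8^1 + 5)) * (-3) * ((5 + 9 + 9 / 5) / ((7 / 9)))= -237/19 = -12.47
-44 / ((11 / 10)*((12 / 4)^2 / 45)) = -200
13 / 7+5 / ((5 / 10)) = 83/7 = 11.86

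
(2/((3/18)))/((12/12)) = 12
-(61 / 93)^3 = -226981/804357 = -0.28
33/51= 11/17 = 0.65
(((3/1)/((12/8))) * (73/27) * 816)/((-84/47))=-466616/189 = -2468.87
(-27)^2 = 729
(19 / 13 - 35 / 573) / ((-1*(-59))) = 0.02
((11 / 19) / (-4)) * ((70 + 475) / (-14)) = 5995/1064 = 5.63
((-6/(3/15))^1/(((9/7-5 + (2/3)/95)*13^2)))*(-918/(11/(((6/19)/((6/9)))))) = -6506325/3437291 = -1.89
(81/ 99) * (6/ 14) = 0.35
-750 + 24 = -726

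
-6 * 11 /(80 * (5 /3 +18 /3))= -99/920 = -0.11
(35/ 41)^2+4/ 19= 29999/31939 = 0.94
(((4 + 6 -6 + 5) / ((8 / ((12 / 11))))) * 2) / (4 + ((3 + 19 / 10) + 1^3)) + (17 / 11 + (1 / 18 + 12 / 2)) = 17095/2178 = 7.85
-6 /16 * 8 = -3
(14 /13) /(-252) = -1/234 = 0.00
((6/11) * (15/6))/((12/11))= 5/4 = 1.25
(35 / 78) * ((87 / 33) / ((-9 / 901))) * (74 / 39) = -33837055/150579 = -224.71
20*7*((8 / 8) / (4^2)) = 8.75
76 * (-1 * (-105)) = 7980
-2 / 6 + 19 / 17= 40/51 = 0.78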